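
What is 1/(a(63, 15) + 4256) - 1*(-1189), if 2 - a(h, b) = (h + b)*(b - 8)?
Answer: 4413569/3712 ≈ 1189.0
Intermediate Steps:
a(h, b) = 2 - (-8 + b)*(b + h) (a(h, b) = 2 - (h + b)*(b - 8) = 2 - (b + h)*(-8 + b) = 2 - (-8 + b)*(b + h))
1/(a(63, 15) + 4256) - 1*(-1189) = 1/((2 - 1*15² + 8*15 + 8*63 - 1*15*63) + 4256) - 1*(-1189) = 1/((2 - 1*225 + 120 + 504 - 945) + 4256) + 1189 = 1/((2 - 225 + 120 + 504 - 945) + 4256) + 1189 = 1/(-544 + 4256) + 1189 = 1/3712 + 1189 = 4413569/3712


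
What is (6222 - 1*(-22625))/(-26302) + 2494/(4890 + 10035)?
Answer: -364944287/392557350 ≈ -0.92966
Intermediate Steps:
(6222 - 1*(-22625))/(-26302) + 2494/(4890 + 10035) = (6222 + 22625)*(-1/26302) + 2494/14925 = 28847*(-1/26302) + 2494*(1/14925) = -28847/26302 + 2494/14925 = -364944287/392557350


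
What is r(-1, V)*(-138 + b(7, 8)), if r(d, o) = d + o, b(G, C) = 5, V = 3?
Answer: -266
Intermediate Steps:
r(-1, V)*(-138 + b(7, 8)) = (-1 + 3)*(-138 + 5) = 2*(-133) = -266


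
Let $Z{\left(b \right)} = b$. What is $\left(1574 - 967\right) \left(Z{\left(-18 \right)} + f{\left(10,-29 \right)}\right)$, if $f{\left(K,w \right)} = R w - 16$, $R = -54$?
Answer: $929924$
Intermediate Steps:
$f{\left(K,w \right)} = -16 - 54 w$ ($f{\left(K,w \right)} = - 54 w - 16 = -16 - 54 w$)
$\left(1574 - 967\right) \left(Z{\left(-18 \right)} + f{\left(10,-29 \right)}\right) = \left(1574 - 967\right) \left(-18 - -1550\right) = 607 \left(-18 + \left(-16 + 1566\right)\right) = 607 \left(-18 + 1550\right) = 607 \cdot 1532 = 929924$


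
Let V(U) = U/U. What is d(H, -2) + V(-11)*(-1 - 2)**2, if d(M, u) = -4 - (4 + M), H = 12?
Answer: -11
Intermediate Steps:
d(M, u) = -8 - M (d(M, u) = -4 + (-4 - M) = -8 - M)
V(U) = 1
d(H, -2) + V(-11)*(-1 - 2)**2 = (-8 - 1*12) + 1*(-1 - 2)**2 = (-8 - 12) + 1*(-3)**2 = -20 + 1*9 = -20 + 9 = -11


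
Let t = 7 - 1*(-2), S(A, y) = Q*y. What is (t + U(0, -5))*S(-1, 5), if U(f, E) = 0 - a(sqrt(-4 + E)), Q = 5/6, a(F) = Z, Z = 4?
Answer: 125/6 ≈ 20.833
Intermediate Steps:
a(F) = 4
Q = 5/6 (Q = 5*(1/6) = 5/6 ≈ 0.83333)
S(A, y) = 5*y/6
U(f, E) = -4 (U(f, E) = 0 - 1*4 = 0 - 4 = -4)
t = 9 (t = 7 + 2 = 9)
(t + U(0, -5))*S(-1, 5) = (9 - 4)*((5/6)*5) = 5*(25/6) = 125/6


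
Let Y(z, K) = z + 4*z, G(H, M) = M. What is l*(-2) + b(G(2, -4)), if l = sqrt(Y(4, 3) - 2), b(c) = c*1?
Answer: -4 - 6*sqrt(2) ≈ -12.485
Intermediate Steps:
b(c) = c
Y(z, K) = 5*z
l = 3*sqrt(2) (l = sqrt(5*4 - 2) = sqrt(20 - 2) = sqrt(18) = 3*sqrt(2) ≈ 4.2426)
l*(-2) + b(G(2, -4)) = (3*sqrt(2))*(-2) - 4 = -6*sqrt(2) - 4 = -4 - 6*sqrt(2)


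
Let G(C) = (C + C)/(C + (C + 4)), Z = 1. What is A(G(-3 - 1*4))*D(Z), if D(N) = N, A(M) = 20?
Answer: 20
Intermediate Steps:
G(C) = 2*C/(4 + 2*C) (G(C) = (2*C)/(C + (4 + C)) = (2*C)/(4 + 2*C) = 2*C/(4 + 2*C))
A(G(-3 - 1*4))*D(Z) = 20*1 = 20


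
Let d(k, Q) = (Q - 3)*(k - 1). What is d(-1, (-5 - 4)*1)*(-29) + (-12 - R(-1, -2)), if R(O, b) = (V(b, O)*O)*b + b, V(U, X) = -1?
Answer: -704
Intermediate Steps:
d(k, Q) = (-1 + k)*(-3 + Q) (d(k, Q) = (-3 + Q)*(-1 + k) = (-1 + k)*(-3 + Q))
R(O, b) = b - O*b (R(O, b) = (-O)*b + b = -O*b + b = b - O*b)
d(-1, (-5 - 4)*1)*(-29) + (-12 - R(-1, -2)) = (3 - (-5 - 4) - 3*(-1) + ((-5 - 4)*1)*(-1))*(-29) + (-12 - (-2)*(1 - 1*(-1))) = (3 - (-9) + 3 - 9*1*(-1))*(-29) + (-12 - (-2)*(1 + 1)) = (3 - 1*(-9) + 3 - 9*(-1))*(-29) + (-12 - (-2)*2) = (3 + 9 + 3 + 9)*(-29) + (-12 - 1*(-4)) = 24*(-29) + (-12 + 4) = -696 - 8 = -704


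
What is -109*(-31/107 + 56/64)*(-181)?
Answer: 9884229/856 ≈ 11547.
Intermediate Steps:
-109*(-31/107 + 56/64)*(-181) = -109*(-31*1/107 + 56*(1/64))*(-181) = -109*(-31/107 + 7/8)*(-181) = -109*501/856*(-181) = -54609/856*(-181) = 9884229/856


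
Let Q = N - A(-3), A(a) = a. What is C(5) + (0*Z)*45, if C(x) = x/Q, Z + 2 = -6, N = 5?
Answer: 5/8 ≈ 0.62500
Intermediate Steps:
Z = -8 (Z = -2 - 6 = -8)
Q = 8 (Q = 5 - 1*(-3) = 5 + 3 = 8)
C(x) = x/8
C(5) + (0*Z)*45 = (⅛)*5 + (0*(-8))*45 = 5/8 + 0*45 = 5/8 + 0 = 5/8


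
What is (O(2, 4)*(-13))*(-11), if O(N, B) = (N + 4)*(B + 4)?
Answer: 6864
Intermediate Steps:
O(N, B) = (4 + B)*(4 + N) (O(N, B) = (4 + N)*(4 + B) = (4 + B)*(4 + N))
(O(2, 4)*(-13))*(-11) = ((16 + 4*4 + 4*2 + 4*2)*(-13))*(-11) = ((16 + 16 + 8 + 8)*(-13))*(-11) = (48*(-13))*(-11) = -624*(-11) = 6864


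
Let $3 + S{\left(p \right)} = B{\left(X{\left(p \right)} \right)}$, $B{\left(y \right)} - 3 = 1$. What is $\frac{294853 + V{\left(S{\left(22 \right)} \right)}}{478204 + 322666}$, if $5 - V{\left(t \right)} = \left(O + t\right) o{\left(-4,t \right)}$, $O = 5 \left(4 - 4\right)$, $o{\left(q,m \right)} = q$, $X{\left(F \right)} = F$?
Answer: $\frac{147431}{400435} \approx 0.36818$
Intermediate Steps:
$B{\left(y \right)} = 4$ ($B{\left(y \right)} = 3 + 1 = 4$)
$S{\left(p \right)} = 1$ ($S{\left(p \right)} = -3 + 4 = 1$)
$O = 0$ ($O = 5 \cdot 0 = 0$)
$V{\left(t \right)} = 5 + 4 t$ ($V{\left(t \right)} = 5 - \left(0 + t\right) \left(-4\right) = 5 - t \left(-4\right) = 5 - - 4 t = 5 + 4 t$)
$\frac{294853 + V{\left(S{\left(22 \right)} \right)}}{478204 + 322666} = \frac{294853 + \left(5 + 4 \cdot 1\right)}{478204 + 322666} = \frac{294853 + \left(5 + 4\right)}{800870} = \left(294853 + 9\right) \frac{1}{800870} = 294862 \cdot \frac{1}{800870} = \frac{147431}{400435}$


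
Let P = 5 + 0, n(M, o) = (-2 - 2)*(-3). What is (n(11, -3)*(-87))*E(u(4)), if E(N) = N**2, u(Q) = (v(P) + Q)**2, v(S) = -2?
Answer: -16704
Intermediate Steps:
n(M, o) = 12 (n(M, o) = -4*(-3) = 12)
P = 5
u(Q) = (-2 + Q)**2
(n(11, -3)*(-87))*E(u(4)) = (12*(-87))*((-2 + 4)**2)**2 = -1044*(2**2)**2 = -1044*4**2 = -1044*16 = -16704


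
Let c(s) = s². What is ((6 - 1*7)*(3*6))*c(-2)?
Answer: -72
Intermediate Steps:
((6 - 1*7)*(3*6))*c(-2) = ((6 - 1*7)*(3*6))*(-2)² = ((6 - 7)*18)*4 = -1*18*4 = -18*4 = -72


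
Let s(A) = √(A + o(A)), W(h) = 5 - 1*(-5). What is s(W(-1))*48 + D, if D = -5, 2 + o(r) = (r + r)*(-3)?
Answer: -5 + 96*I*√13 ≈ -5.0 + 346.13*I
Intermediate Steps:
o(r) = -2 - 6*r (o(r) = -2 + (r + r)*(-3) = -2 + (2*r)*(-3) = -2 - 6*r)
W(h) = 10 (W(h) = 5 + 5 = 10)
s(A) = √(-2 - 5*A) (s(A) = √(A + (-2 - 6*A)) = √(-2 - 5*A))
s(W(-1))*48 + D = √(-2 - 5*10)*48 - 5 = √(-2 - 50)*48 - 5 = √(-52)*48 - 5 = (2*I*√13)*48 - 5 = 96*I*√13 - 5 = -5 + 96*I*√13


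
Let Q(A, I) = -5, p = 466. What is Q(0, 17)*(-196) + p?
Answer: 1446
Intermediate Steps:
Q(0, 17)*(-196) + p = -5*(-196) + 466 = 980 + 466 = 1446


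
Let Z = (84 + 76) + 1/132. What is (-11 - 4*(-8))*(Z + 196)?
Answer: 328951/44 ≈ 7476.2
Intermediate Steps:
Z = 21121/132 (Z = 160 + 1/132 = 21121/132 ≈ 160.01)
(-11 - 4*(-8))*(Z + 196) = (-11 - 4*(-8))*(21121/132 + 196) = (-11 + 32)*(46993/132) = 21*(46993/132) = 328951/44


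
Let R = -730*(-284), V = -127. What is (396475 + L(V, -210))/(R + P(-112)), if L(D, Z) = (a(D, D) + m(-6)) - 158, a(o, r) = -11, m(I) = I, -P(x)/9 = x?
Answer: 99075/52082 ≈ 1.9023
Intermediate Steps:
P(x) = -9*x
R = 207320
L(D, Z) = -175 (L(D, Z) = (-11 - 6) - 158 = -17 - 158 = -175)
(396475 + L(V, -210))/(R + P(-112)) = (396475 - 175)/(207320 - 9*(-112)) = 396300/(207320 + 1008) = 396300/208328 = 396300*(1/208328) = 99075/52082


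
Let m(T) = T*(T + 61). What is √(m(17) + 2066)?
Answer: 8*√53 ≈ 58.241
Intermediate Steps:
m(T) = T*(61 + T)
√(m(17) + 2066) = √(17*(61 + 17) + 2066) = √(17*78 + 2066) = √(1326 + 2066) = √3392 = 8*√53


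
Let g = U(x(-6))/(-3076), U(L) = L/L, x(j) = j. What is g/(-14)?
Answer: 1/43064 ≈ 2.3221e-5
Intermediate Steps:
U(L) = 1
g = -1/3076 (g = 1/(-3076) = 1*(-1/3076) = -1/3076 ≈ -0.00032510)
g/(-14) = -1/3076/(-14) = -1/14*(-1/3076) = 1/43064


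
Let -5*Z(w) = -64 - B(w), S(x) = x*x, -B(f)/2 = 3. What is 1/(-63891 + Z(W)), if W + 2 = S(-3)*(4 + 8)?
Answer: -5/319397 ≈ -1.5654e-5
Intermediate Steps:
B(f) = -6 (B(f) = -2*3 = -6)
S(x) = x²
W = 106 (W = -2 + (-3)²*(4 + 8) = -2 + 9*12 = -2 + 108 = 106)
Z(w) = 58/5 (Z(w) = -(-64 - 1*(-6))/5 = -(-64 + 6)/5 = -⅕*(-58) = 58/5)
1/(-63891 + Z(W)) = 1/(-63891 + 58/5) = 1/(-319397/5) = -5/319397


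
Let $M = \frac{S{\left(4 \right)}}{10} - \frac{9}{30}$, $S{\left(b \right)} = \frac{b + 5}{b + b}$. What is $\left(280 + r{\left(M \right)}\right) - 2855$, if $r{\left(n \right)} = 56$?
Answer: $-2519$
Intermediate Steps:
$S{\left(b \right)} = \frac{5 + b}{2 b}$
$M = - \frac{3}{16}$ ($M = \frac{\frac{1}{2} \cdot \frac{1}{4} \left(5 + 4\right)}{10} - \frac{9}{30} = \frac{1}{2} \cdot \frac{1}{4} \cdot 9 \cdot \frac{1}{10} - \frac{3}{10} = \frac{9}{8} \cdot \frac{1}{10} - \frac{3}{10} = \frac{9}{80} - \frac{3}{10} = - \frac{3}{16} \approx -0.1875$)
$\left(280 + r{\left(M \right)}\right) - 2855 = \left(280 + 56\right) - 2855 = 336 - 2855 = -2519$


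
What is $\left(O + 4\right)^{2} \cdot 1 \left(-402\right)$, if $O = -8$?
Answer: $-6432$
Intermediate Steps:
$\left(O + 4\right)^{2} \cdot 1 \left(-402\right) = \left(-8 + 4\right)^{2} \cdot 1 \left(-402\right) = \left(-4\right)^{2} \left(-402\right) = 16 \left(-402\right) = -6432$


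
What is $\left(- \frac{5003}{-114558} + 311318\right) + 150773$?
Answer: $\frac{52936225781}{114558} \approx 4.6209 \cdot 10^{5}$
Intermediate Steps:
$\left(- \frac{5003}{-114558} + 311318\right) + 150773 = \left(\left(-5003\right) \left(- \frac{1}{114558}\right) + 311318\right) + 150773 = \left(\frac{5003}{114558} + 311318\right) + 150773 = \frac{35663972447}{114558} + 150773 = \frac{52936225781}{114558}$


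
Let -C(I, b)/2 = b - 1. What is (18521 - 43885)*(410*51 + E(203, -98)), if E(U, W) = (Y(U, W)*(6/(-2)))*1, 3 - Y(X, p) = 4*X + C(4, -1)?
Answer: -592224036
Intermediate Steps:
C(I, b) = 2 - 2*b (C(I, b) = -2*(b - 1) = -2*(-1 + b) = 2 - 2*b)
Y(X, p) = -1 - 4*X (Y(X, p) = 3 - (4*X + (2 - 2*(-1))) = 3 - (4*X + (2 + 2)) = 3 - (4*X + 4) = 3 - (4 + 4*X) = 3 + (-4 - 4*X) = -1 - 4*X)
E(U, W) = 3 + 12*U (E(U, W) = ((-1 - 4*U)*(6/(-2)))*1 = ((-1 - 4*U)*(6*(-1/2)))*1 = ((-1 - 4*U)*(-3))*1 = (3 + 12*U)*1 = 3 + 12*U)
(18521 - 43885)*(410*51 + E(203, -98)) = (18521 - 43885)*(410*51 + (3 + 12*203)) = -25364*(20910 + (3 + 2436)) = -25364*(20910 + 2439) = -25364*23349 = -592224036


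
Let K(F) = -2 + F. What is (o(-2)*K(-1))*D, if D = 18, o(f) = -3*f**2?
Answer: 648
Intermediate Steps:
(o(-2)*K(-1))*D = ((-3*(-2)**2)*(-2 - 1))*18 = (-3*4*(-3))*18 = -12*(-3)*18 = 36*18 = 648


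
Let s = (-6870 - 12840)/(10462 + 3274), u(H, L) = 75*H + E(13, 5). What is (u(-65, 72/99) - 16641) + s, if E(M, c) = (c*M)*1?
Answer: -147335323/6868 ≈ -21452.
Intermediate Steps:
E(M, c) = M*c (E(M, c) = (M*c)*1 = M*c)
u(H, L) = 65 + 75*H (u(H, L) = 75*H + 13*5 = 75*H + 65 = 65 + 75*H)
s = -9855/6868 (s = -19710/13736 = -19710*1/13736 = -9855/6868 ≈ -1.4349)
(u(-65, 72/99) - 16641) + s = ((65 + 75*(-65)) - 16641) - 9855/6868 = ((65 - 4875) - 16641) - 9855/6868 = (-4810 - 16641) - 9855/6868 = -21451 - 9855/6868 = -147335323/6868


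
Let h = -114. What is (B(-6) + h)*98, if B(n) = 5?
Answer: -10682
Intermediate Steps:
(B(-6) + h)*98 = (5 - 114)*98 = -109*98 = -10682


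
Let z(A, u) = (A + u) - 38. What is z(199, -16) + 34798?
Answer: 34943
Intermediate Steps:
z(A, u) = -38 + A + u
z(199, -16) + 34798 = (-38 + 199 - 16) + 34798 = 145 + 34798 = 34943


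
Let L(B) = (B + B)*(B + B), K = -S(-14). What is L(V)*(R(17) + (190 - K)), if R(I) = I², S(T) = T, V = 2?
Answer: 7440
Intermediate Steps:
K = 14 (K = -1*(-14) = 14)
L(B) = 4*B² (L(B) = (2*B)*(2*B) = 4*B²)
L(V)*(R(17) + (190 - K)) = (4*2²)*(17² + (190 - 1*14)) = (4*4)*(289 + (190 - 14)) = 16*(289 + 176) = 16*465 = 7440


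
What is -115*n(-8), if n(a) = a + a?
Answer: 1840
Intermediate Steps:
n(a) = 2*a
-115*n(-8) = -230*(-8) = -115*(-16) = 1840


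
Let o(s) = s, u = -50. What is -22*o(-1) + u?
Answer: -28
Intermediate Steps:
-22*o(-1) + u = -22*(-1) - 50 = 22 - 50 = -28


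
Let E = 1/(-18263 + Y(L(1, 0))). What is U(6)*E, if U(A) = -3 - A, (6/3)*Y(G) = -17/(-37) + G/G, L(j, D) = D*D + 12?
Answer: 333/675704 ≈ 0.00049282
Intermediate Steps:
L(j, D) = 12 + D**2 (L(j, D) = D**2 + 12 = 12 + D**2)
Y(G) = 27/37 (Y(G) = (-17/(-37) + G/G)/2 = (-17*(-1/37) + 1)/2 = (17/37 + 1)/2 = (1/2)*(54/37) = 27/37)
E = -37/675704 (E = 1/(-18263 + 27/37) = 1/(-675704/37) = -37/675704 ≈ -5.4758e-5)
U(6)*E = (-3 - 1*6)*(-37/675704) = (-3 - 6)*(-37/675704) = -9*(-37/675704) = 333/675704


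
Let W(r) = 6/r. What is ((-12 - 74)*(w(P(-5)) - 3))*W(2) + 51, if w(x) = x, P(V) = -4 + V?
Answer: 3147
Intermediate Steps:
((-12 - 74)*(w(P(-5)) - 3))*W(2) + 51 = ((-12 - 74)*((-4 - 5) - 3))*(6/2) + 51 = (-86*(-9 - 3))*(6*(½)) + 51 = -86*(-12)*3 + 51 = 1032*3 + 51 = 3096 + 51 = 3147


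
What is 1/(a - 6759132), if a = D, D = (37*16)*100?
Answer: -1/6699932 ≈ -1.4926e-7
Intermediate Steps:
D = 59200 (D = 592*100 = 59200)
a = 59200
1/(a - 6759132) = 1/(59200 - 6759132) = 1/(-6699932) = -1/6699932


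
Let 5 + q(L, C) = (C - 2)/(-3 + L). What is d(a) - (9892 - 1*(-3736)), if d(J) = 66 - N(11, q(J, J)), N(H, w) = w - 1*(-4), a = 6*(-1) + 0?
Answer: -122057/9 ≈ -13562.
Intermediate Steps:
a = -6 (a = -6 + 0 = -6)
q(L, C) = -5 + (-2 + C)/(-3 + L) (q(L, C) = -5 + (C - 2)/(-3 + L) = -5 + (-2 + C)/(-3 + L))
N(H, w) = 4 + w (N(H, w) = w + 4 = 4 + w)
d(J) = 62 - (13 - 4*J)/(-3 + J) (d(J) = 66 - (4 + (13 + J - 5*J)/(-3 + J)) = 66 - (4 + (13 - 4*J)/(-3 + J)) = 66 + (-4 - (13 - 4*J)/(-3 + J)) = 62 - (13 - 4*J)/(-3 + J))
d(a) - (9892 - 1*(-3736)) = (-199 + 66*(-6))/(-3 - 6) - (9892 - 1*(-3736)) = (-199 - 396)/(-9) - (9892 + 3736) = -1/9*(-595) - 1*13628 = 595/9 - 13628 = -122057/9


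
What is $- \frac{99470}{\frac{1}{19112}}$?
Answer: $-1901070640$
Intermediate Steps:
$- \frac{99470}{\frac{1}{19112}} = - 99470 \frac{1}{\frac{1}{19112}} = \left(-99470\right) 19112 = -1901070640$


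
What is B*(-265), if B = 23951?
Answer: -6347015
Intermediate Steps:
B*(-265) = 23951*(-265) = -6347015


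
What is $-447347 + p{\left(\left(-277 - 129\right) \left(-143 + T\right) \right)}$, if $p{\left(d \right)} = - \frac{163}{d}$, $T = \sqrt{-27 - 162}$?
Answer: $- \frac{3748333062025}{8379028} - \frac{489 i \sqrt{21}}{8379028} \approx -4.4735 \cdot 10^{5} - 0.00026744 i$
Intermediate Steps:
$T = 3 i \sqrt{21}$ ($T = \sqrt{-189} = 3 i \sqrt{21} \approx 13.748 i$)
$-447347 + p{\left(\left(-277 - 129\right) \left(-143 + T\right) \right)} = -447347 - \frac{163}{\left(-277 - 129\right) \left(-143 + 3 i \sqrt{21}\right)} = -447347 - \frac{163}{\left(-406\right) \left(-143 + 3 i \sqrt{21}\right)} = -447347 - \frac{163}{58058 - 1218 i \sqrt{21}}$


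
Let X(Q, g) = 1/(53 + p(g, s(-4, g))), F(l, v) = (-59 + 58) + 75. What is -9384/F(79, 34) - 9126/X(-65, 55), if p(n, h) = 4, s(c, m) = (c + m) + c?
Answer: -19251426/37 ≈ -5.2031e+5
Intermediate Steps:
s(c, m) = m + 2*c
F(l, v) = 74 (F(l, v) = -1 + 75 = 74)
X(Q, g) = 1/57 (X(Q, g) = 1/(53 + 4) = 1/57)
-9384/F(79, 34) - 9126/X(-65, 55) = -9384/74 - 9126/1/57 = -9384*1/74 - 9126*57 = -4692/37 - 520182 = -19251426/37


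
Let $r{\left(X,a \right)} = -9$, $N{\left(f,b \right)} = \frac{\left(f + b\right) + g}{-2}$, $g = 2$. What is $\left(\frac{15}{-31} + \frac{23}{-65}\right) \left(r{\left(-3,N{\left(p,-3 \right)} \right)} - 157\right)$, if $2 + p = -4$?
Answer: $\frac{280208}{2015} \approx 139.06$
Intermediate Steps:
$p = -6$ ($p = -2 - 4 = -6$)
$N{\left(f,b \right)} = -1 - \frac{b}{2} - \frac{f}{2}$ ($N{\left(f,b \right)} = \frac{\left(f + b\right) + 2}{-2} = \left(\left(b + f\right) + 2\right) \left(- \frac{1}{2}\right) = \left(2 + b + f\right) \left(- \frac{1}{2}\right) = -1 - \frac{b}{2} - \frac{f}{2}$)
$\left(\frac{15}{-31} + \frac{23}{-65}\right) \left(r{\left(-3,N{\left(p,-3 \right)} \right)} - 157\right) = \left(\frac{15}{-31} + \frac{23}{-65}\right) \left(-9 - 157\right) = \left(15 \left(- \frac{1}{31}\right) + 23 \left(- \frac{1}{65}\right)\right) \left(-166\right) = \left(- \frac{15}{31} - \frac{23}{65}\right) \left(-166\right) = \left(- \frac{1688}{2015}\right) \left(-166\right) = \frac{280208}{2015}$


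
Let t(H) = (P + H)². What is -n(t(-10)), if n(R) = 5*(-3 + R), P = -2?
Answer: -705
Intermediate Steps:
t(H) = (-2 + H)²
n(R) = -15 + 5*R
-n(t(-10)) = -(-15 + 5*(-2 - 10)²) = -(-15 + 5*(-12)²) = -(-15 + 5*144) = -(-15 + 720) = -1*705 = -705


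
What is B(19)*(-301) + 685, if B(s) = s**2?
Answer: -107976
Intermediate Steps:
B(19)*(-301) + 685 = 19**2*(-301) + 685 = 361*(-301) + 685 = -108661 + 685 = -107976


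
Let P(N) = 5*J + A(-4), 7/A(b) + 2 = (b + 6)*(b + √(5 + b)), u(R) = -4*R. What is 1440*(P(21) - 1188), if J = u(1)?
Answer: -1740780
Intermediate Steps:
J = -4 (J = -4*1 = -4)
A(b) = 7/(-2 + (6 + b)*(b + √(5 + b))) (A(b) = 7/(-2 + (b + 6)*(b + √(5 + b))) = 7/(-2 + (6 + b)*(b + √(5 + b))))
P(N) = -167/8 (P(N) = 5*(-4) + 7/(-2 + (-4)² + 6*(-4) + 6*√(5 - 4) - 4*√(5 - 4)) = -20 + 7/(-2 + 16 - 24 + 6*√1 - 4*√1) = -20 + 7/(-2 + 16 - 24 + 6*1 - 4*1) = -20 + 7/(-2 + 16 - 24 + 6 - 4) = -20 + 7/(-8) = -20 + 7*(-⅛) = -20 - 7/8 = -167/8)
1440*(P(21) - 1188) = 1440*(-167/8 - 1188) = 1440*(-9671/8) = -1740780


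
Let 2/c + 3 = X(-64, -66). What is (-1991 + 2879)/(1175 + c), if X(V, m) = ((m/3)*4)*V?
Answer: 4998552/6614077 ≈ 0.75574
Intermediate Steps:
X(V, m) = 4*V*m/3 (X(V, m) = ((m*(⅓))*4)*V = ((m/3)*4)*V = (4*m/3)*V = 4*V*m/3)
c = 2/5629 (c = 2/(-3 + (4/3)*(-64)*(-66)) = 2/(-3 + 5632) = 2/5629 ≈ 0.00035530)
(-1991 + 2879)/(1175 + c) = (-1991 + 2879)/(1175 + 2/5629) = 888/(6614077/5629) = 888*(5629/6614077) = 4998552/6614077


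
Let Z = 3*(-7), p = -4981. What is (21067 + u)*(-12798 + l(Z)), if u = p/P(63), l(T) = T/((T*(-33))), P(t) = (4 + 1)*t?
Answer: -560111150908/2079 ≈ -2.6941e+8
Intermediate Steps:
Z = -21
P(t) = 5*t
l(T) = -1/33 (l(T) = T/((-33*T)) = T*(-1/(33*T)) = -1/33)
u = -4981/315 (u = -4981/(5*63) = -4981/315 ≈ -15.813)
(21067 + u)*(-12798 + l(Z)) = (21067 - 4981/315)*(-12798 - 1/33) = (6631124/315)*(-422335/33) = -560111150908/2079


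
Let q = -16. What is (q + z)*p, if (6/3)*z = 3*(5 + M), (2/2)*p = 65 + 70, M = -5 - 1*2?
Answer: -2565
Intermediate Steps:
M = -7 (M = -5 - 2 = -7)
p = 135 (p = 65 + 70 = 135)
z = -3 (z = (3*(5 - 7))/2 = (3*(-2))/2 = (1/2)*(-6) = -3)
(q + z)*p = (-16 - 3)*135 = -19*135 = -2565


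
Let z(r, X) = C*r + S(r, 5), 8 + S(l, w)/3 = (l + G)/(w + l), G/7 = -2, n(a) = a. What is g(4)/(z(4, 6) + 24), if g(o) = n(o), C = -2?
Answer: -6/17 ≈ -0.35294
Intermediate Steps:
G = -14 (G = 7*(-2) = -14)
g(o) = o
S(l, w) = -24 + 3*(-14 + l)/(l + w) (S(l, w) = -24 + 3*((l - 14)/(w + l)) = -24 + 3*((-14 + l)/(l + w)) = -24 + 3*(-14 + l)/(l + w))
z(r, X) = -2*r + 3*(-54 - 7*r)/(5 + r) (z(r, X) = -2*r + 3*(-14 - 8*5 - 7*r)/(r + 5) = -2*r + 3*(-14 - 40 - 7*r)/(5 + r) = -2*r + 3*(-54 - 7*r)/(5 + r))
g(4)/(z(4, 6) + 24) = 4/((-162 - 31*4 - 2*4**2)/(5 + 4) + 24) = 4/((-162 - 124 - 2*16)/9 + 24) = 4/((-162 - 124 - 32)/9 + 24) = 4/((1/9)*(-318) + 24) = 4/(-106/3 + 24) = 4/(-34/3) = -3/34*4 = -6/17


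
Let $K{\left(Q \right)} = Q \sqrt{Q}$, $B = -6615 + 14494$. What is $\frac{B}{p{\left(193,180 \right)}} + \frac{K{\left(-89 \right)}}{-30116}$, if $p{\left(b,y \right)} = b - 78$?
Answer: $\frac{7879}{115} + \frac{89 i \sqrt{89}}{30116} \approx 68.513 + 0.02788 i$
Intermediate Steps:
$B = 7879$
$p{\left(b,y \right)} = -78 + b$ ($p{\left(b,y \right)} = b - 78 = -78 + b$)
$K{\left(Q \right)} = Q^{\frac{3}{2}}$
$\frac{B}{p{\left(193,180 \right)}} + \frac{K{\left(-89 \right)}}{-30116} = \frac{7879}{-78 + 193} + \frac{\left(-89\right)^{\frac{3}{2}}}{-30116} = \frac{7879}{115} + - 89 i \sqrt{89} \left(- \frac{1}{30116}\right) = 7879 \cdot \frac{1}{115} + \frac{89 i \sqrt{89}}{30116} = \frac{7879}{115} + \frac{89 i \sqrt{89}}{30116}$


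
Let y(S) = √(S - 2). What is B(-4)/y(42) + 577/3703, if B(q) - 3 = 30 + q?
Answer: 577/3703 + 29*√10/20 ≈ 4.7411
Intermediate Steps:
B(q) = 33 + q (B(q) = 3 + (30 + q) = 33 + q)
y(S) = √(-2 + S)
B(-4)/y(42) + 577/3703 = (33 - 4)/(√(-2 + 42)) + 577/3703 = 29/(√40) + 577*(1/3703) = 29/((2*√10)) + 577/3703 = 29*(√10/20) + 577/3703 = 29*√10/20 + 577/3703 = 577/3703 + 29*√10/20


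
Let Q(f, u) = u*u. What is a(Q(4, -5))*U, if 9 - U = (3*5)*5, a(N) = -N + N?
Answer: 0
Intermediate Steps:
Q(f, u) = u²
a(N) = 0
U = -66 (U = 9 - 3*5*5 = 9 - 15*5 = 9 - 1*75 = 9 - 75 = -66)
a(Q(4, -5))*U = 0*(-66) = 0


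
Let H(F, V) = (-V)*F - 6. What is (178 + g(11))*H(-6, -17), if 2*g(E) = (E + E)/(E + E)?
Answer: -19278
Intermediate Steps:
H(F, V) = -6 - F*V (H(F, V) = -F*V - 6 = -6 - F*V)
g(E) = 1/2 (g(E) = ((E + E)/(E + E))/2 = ((2*E)/((2*E)))/2 = ((2*E)*(1/(2*E)))/2 = (1/2)*1 = 1/2)
(178 + g(11))*H(-6, -17) = (178 + 1/2)*(-6 - 1*(-6)*(-17)) = 357*(-6 - 102)/2 = (357/2)*(-108) = -19278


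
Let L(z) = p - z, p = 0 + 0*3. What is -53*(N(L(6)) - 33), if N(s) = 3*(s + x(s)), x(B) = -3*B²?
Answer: 19875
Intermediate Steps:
p = 0 (p = 0 + 0 = 0)
L(z) = -z (L(z) = 0 - z = -z)
N(s) = -9*s² + 3*s (N(s) = 3*(s - 3*s²) = -9*s² + 3*s)
-53*(N(L(6)) - 33) = -53*(3*(-1*6)*(1 - (-3)*6) - 33) = -53*(3*(-6)*(1 - 3*(-6)) - 33) = -53*(3*(-6)*(1 + 18) - 33) = -53*(3*(-6)*19 - 33) = -53*(-342 - 33) = -53*(-375) = 19875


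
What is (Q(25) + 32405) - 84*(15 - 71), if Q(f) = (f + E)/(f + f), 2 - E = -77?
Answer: 927777/25 ≈ 37111.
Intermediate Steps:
E = 79 (E = 2 - 1*(-77) = 2 + 77 = 79)
Q(f) = (79 + f)/(2*f) (Q(f) = (f + 79)/(f + f) = (79 + f)/((2*f)) = (79 + f)*(1/(2*f)) = (79 + f)/(2*f))
(Q(25) + 32405) - 84*(15 - 71) = ((½)*(79 + 25)/25 + 32405) - 84*(15 - 71) = ((½)*(1/25)*104 + 32405) - 84*(-56) = (52/25 + 32405) + 4704 = 810177/25 + 4704 = 927777/25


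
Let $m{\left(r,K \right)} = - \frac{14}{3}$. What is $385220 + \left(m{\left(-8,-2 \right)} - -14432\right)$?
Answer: $\frac{1198942}{3} \approx 3.9965 \cdot 10^{5}$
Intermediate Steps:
$m{\left(r,K \right)} = - \frac{14}{3}$ ($m{\left(r,K \right)} = \left(-14\right) \frac{1}{3} = - \frac{14}{3}$)
$385220 + \left(m{\left(-8,-2 \right)} - -14432\right) = 385220 - - \frac{43282}{3} = 385220 + \left(- \frac{14}{3} + 14432\right) = 385220 + \frac{43282}{3} = \frac{1198942}{3}$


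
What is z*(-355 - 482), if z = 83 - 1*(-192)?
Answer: -230175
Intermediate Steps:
z = 275 (z = 83 + 192 = 275)
z*(-355 - 482) = 275*(-355 - 482) = 275*(-837) = -230175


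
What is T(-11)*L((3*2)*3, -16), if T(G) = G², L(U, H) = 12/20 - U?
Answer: -10527/5 ≈ -2105.4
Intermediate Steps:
L(U, H) = ⅗ - U (L(U, H) = 12*(1/20) - U = ⅗ - U)
T(-11)*L((3*2)*3, -16) = (-11)²*(⅗ - 3*2*3) = 121*(⅗ - 6*3) = 121*(⅗ - 1*18) = 121*(⅗ - 18) = 121*(-87/5) = -10527/5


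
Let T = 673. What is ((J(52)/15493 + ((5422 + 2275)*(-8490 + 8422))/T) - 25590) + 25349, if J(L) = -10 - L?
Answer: -10621872103/10426789 ≈ -1018.7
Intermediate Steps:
((J(52)/15493 + ((5422 + 2275)*(-8490 + 8422))/T) - 25590) + 25349 = (((-10 - 1*52)/15493 + ((5422 + 2275)*(-8490 + 8422))/673) - 25590) + 25349 = (((-10 - 52)*(1/15493) + (7697*(-68))*(1/673)) - 25590) + 25349 = ((-62*1/15493 - 523396*1/673) - 25590) + 25349 = ((-62/15493 - 523396/673) - 25590) + 25349 = (-8109015954/10426789 - 25590) + 25349 = -274930546464/10426789 + 25349 = -10621872103/10426789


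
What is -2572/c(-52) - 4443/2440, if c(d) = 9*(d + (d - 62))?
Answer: -181081/1822680 ≈ -0.099349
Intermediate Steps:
c(d) = -558 + 18*d (c(d) = 9*(d + (-62 + d)) = 9*(-62 + 2*d) = -558 + 18*d)
-2572/c(-52) - 4443/2440 = -2572/(-558 + 18*(-52)) - 4443/2440 = -2572/(-558 - 936) - 4443*1/2440 = -2572/(-1494) - 4443/2440 = -2572*(-1/1494) - 4443/2440 = 1286/747 - 4443/2440 = -181081/1822680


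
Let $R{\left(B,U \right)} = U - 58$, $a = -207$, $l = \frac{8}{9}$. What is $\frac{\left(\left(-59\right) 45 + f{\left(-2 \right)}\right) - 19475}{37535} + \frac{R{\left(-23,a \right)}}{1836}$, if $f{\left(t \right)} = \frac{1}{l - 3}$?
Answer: $- \frac{960988169}{1309370940} \approx -0.73393$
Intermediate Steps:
$l = \frac{8}{9}$ ($l = 8 \cdot \frac{1}{9} = \frac{8}{9} \approx 0.88889$)
$f{\left(t \right)} = - \frac{9}{19}$ ($f{\left(t \right)} = \frac{1}{\frac{8}{9} - 3} = \frac{1}{- \frac{19}{9}} = - \frac{9}{19}$)
$R{\left(B,U \right)} = -58 + U$ ($R{\left(B,U \right)} = U - 58 = -58 + U$)
$\frac{\left(\left(-59\right) 45 + f{\left(-2 \right)}\right) - 19475}{37535} + \frac{R{\left(-23,a \right)}}{1836} = \frac{\left(\left(-59\right) 45 - \frac{9}{19}\right) - 19475}{37535} + \frac{-58 - 207}{1836} = \left(\left(-2655 - \frac{9}{19}\right) - 19475\right) \frac{1}{37535} - \frac{265}{1836} = \left(- \frac{50454}{19} - 19475\right) \frac{1}{37535} - \frac{265}{1836} = \left(- \frac{420479}{19}\right) \frac{1}{37535} - \frac{265}{1836} = - \frac{420479}{713165} - \frac{265}{1836} = - \frac{960988169}{1309370940}$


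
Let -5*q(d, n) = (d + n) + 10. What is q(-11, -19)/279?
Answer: 4/279 ≈ 0.014337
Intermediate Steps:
q(d, n) = -2 - d/5 - n/5 (q(d, n) = -((d + n) + 10)/5 = -(10 + d + n)/5 = -2 - d/5 - n/5)
q(-11, -19)/279 = (-2 - 1/5*(-11) - 1/5*(-19))/279 = (-2 + 11/5 + 19/5)*(1/279) = 4*(1/279) = 4/279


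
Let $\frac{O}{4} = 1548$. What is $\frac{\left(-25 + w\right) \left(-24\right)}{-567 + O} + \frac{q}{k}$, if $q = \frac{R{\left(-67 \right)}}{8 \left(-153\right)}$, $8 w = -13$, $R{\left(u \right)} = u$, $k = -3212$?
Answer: $\frac{279093773}{2457180000} \approx 0.11358$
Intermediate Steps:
$w = - \frac{13}{8}$ ($w = \frac{1}{8} \left(-13\right) = - \frac{13}{8} \approx -1.625$)
$O = 6192$ ($O = 4 \cdot 1548 = 6192$)
$q = \frac{67}{1224}$ ($q = - \frac{67}{8 \left(-153\right)} = - \frac{67}{-1224} = \left(-67\right) \left(- \frac{1}{1224}\right) = \frac{67}{1224} \approx 0.054739$)
$\frac{\left(-25 + w\right) \left(-24\right)}{-567 + O} + \frac{q}{k} = \frac{\left(-25 - \frac{13}{8}\right) \left(-24\right)}{-567 + 6192} + \frac{67}{1224 \left(-3212\right)} = \frac{\left(- \frac{213}{8}\right) \left(-24\right)}{5625} + \frac{67}{1224} \left(- \frac{1}{3212}\right) = 639 \cdot \frac{1}{5625} - \frac{67}{3931488} = \frac{71}{625} - \frac{67}{3931488} = \frac{279093773}{2457180000}$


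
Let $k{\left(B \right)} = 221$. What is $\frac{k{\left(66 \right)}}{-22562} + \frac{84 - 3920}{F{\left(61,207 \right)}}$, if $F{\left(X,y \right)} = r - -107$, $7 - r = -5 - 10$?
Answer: $- \frac{86576341}{2910498} \approx -29.746$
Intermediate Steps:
$r = 22$ ($r = 7 - \left(-5 - 10\right) = 7 - -15 = 7 + 15 = 22$)
$F{\left(X,y \right)} = 129$ ($F{\left(X,y \right)} = 22 - -107 = 22 + 107 = 129$)
$\frac{k{\left(66 \right)}}{-22562} + \frac{84 - 3920}{F{\left(61,207 \right)}} = \frac{221}{-22562} + \frac{84 - 3920}{129} = 221 \left(- \frac{1}{22562}\right) + \left(84 - 3920\right) \frac{1}{129} = - \frac{221}{22562} - \frac{3836}{129} = - \frac{86576341}{2910498}$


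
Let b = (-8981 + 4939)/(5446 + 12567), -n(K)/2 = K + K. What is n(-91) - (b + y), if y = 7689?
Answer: -131941183/18013 ≈ -7324.8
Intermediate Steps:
n(K) = -4*K (n(K) = -2*(K + K) = -4*K)
b = -4042/18013 ≈ -0.22439
n(-91) - (b + y) = -4*(-91) - (-4042/18013 + 7689) = 364 - 1*138497915/18013 = 364 - 138497915/18013 = -131941183/18013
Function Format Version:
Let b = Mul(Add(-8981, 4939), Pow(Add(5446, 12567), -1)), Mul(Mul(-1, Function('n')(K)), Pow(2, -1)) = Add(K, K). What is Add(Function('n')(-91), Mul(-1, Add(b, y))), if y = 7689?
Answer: Rational(-131941183, 18013) ≈ -7324.8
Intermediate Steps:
Function('n')(K) = Mul(-4, K) (Function('n')(K) = Mul(-2, Add(K, K)) = Mul(-2, Mul(2, K)) = Mul(-4, K))
b = Rational(-4042, 18013) (b = Mul(-4042, Pow(18013, -1)) = Mul(-4042, Rational(1, 18013)) = Rational(-4042, 18013) ≈ -0.22439)
Add(Function('n')(-91), Mul(-1, Add(b, y))) = Add(Mul(-4, -91), Mul(-1, Add(Rational(-4042, 18013), 7689))) = Add(364, Mul(-1, Rational(138497915, 18013))) = Add(364, Rational(-138497915, 18013)) = Rational(-131941183, 18013)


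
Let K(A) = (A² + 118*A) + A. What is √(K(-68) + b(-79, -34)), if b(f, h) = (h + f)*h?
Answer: √374 ≈ 19.339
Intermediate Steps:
b(f, h) = h*(f + h) (b(f, h) = (f + h)*h = h*(f + h))
K(A) = A² + 119*A
√(K(-68) + b(-79, -34)) = √(-68*(119 - 68) - 34*(-79 - 34)) = √(-68*51 - 34*(-113)) = √(-3468 + 3842) = √374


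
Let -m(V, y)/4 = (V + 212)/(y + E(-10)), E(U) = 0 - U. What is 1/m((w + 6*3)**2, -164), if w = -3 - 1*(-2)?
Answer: 77/1002 ≈ 0.076846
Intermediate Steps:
w = -1 (w = -3 + 2 = -1)
E(U) = -U
m(V, y) = -4*(212 + V)/(10 + y) (m(V, y) = -4*(V + 212)/(y - 1*(-10)) = -4*(212 + V)/(y + 10) = -4*(212 + V)/(10 + y))
1/m((w + 6*3)**2, -164) = 1/(4*(-212 - (-1 + 6*3)**2)/(10 - 164)) = 1/(4*(-212 - (-1 + 18)**2)/(-154)) = 1/(4*(-1/154)*(-212 - 1*17**2)) = 1/(4*(-1/154)*(-212 - 1*289)) = 1/(4*(-1/154)*(-212 - 289)) = 1/(4*(-1/154)*(-501)) = 1/(1002/77) = 77/1002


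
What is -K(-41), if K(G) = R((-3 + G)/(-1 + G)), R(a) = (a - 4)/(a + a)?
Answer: 31/22 ≈ 1.4091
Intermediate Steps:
R(a) = (-4 + a)/(2*a) (R(a) = (-4 + a)/((2*a)) = (-4 + a)*(1/(2*a)) = (-4 + a)/(2*a))
K(G) = (-1 + G)*(-4 + (-3 + G)/(-1 + G))/(2*(-3 + G)) (K(G) = (-4 + (-3 + G)/(-1 + G))/(2*(((-3 + G)/(-1 + G)))) = ((-1 + G)/(-3 + G))*(-4 + (-3 + G)/(-1 + G))/2 = (-1 + G)*(-4 + (-3 + G)/(-1 + G))/(2*(-3 + G)))
-K(-41) = -(1 - 3*(-41))/(2*(-3 - 41)) = -(1 + 123)/(2*(-44)) = -(-1)*124/(2*44) = -1*(-31/22) = 31/22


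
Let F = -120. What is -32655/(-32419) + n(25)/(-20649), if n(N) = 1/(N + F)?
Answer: 64057876444/63594893445 ≈ 1.0073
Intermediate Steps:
n(N) = 1/(-120 + N) (n(N) = 1/(N - 120) = 1/(-120 + N))
-32655/(-32419) + n(25)/(-20649) = -32655/(-32419) + 1/((-120 + 25)*(-20649)) = -32655*(-1/32419) - 1/20649/(-95) = 32655/32419 - 1/95*(-1/20649) = 32655/32419 + 1/1961655 = 64057876444/63594893445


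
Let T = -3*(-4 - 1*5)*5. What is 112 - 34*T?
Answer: -4478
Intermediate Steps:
T = 135 (T = -3*(-4 - 5)*5 = -3*(-9)*5 = 27*5 = 135)
112 - 34*T = 112 - 34*135 = 112 - 4590 = -4478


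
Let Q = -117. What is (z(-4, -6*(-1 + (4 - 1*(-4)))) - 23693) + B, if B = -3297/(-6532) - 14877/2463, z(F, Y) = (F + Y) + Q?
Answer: -127963974183/5362772 ≈ -23862.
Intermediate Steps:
z(F, Y) = -117 + F + Y (z(F, Y) = (F + Y) - 117 = -117 + F + Y)
B = -29685351/5362772 (B = -3297*(-1/6532) - 14877*1/2463 = 3297/6532 - 4959/821 = -29685351/5362772 ≈ -5.5354)
(z(-4, -6*(-1 + (4 - 1*(-4)))) - 23693) + B = ((-117 - 4 - 6*(-1 + (4 - 1*(-4)))) - 23693) - 29685351/5362772 = ((-117 - 4 - 6*(-1 + (4 + 4))) - 23693) - 29685351/5362772 = ((-117 - 4 - 6*(-1 + 8)) - 23693) - 29685351/5362772 = ((-117 - 4 - 6*7) - 23693) - 29685351/5362772 = ((-117 - 4 - 42) - 23693) - 29685351/5362772 = (-163 - 23693) - 29685351/5362772 = -23856 - 29685351/5362772 = -127963974183/5362772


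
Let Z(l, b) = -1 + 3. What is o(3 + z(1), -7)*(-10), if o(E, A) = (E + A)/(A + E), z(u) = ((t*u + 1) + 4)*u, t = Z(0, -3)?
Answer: -10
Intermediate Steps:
Z(l, b) = 2
t = 2
z(u) = u*(5 + 2*u) (z(u) = ((2*u + 1) + 4)*u = ((1 + 2*u) + 4)*u = (5 + 2*u)*u = u*(5 + 2*u))
o(E, A) = 1 (o(E, A) = (A + E)/(A + E) = 1)
o(3 + z(1), -7)*(-10) = 1*(-10) = -10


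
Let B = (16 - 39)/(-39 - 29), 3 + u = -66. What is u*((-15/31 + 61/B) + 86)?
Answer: -568683/31 ≈ -18345.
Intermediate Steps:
u = -69 (u = -3 - 66 = -69)
B = 23/68 (B = -23/(-68) = -23*(-1/68) = 23/68 ≈ 0.33824)
u*((-15/31 + 61/B) + 86) = -69*((-15/31 + 61/(23/68)) + 86) = -69*((-15*1/31 + 61*(68/23)) + 86) = -69*((-15/31 + 4148/23) + 86) = -69*(128243/713 + 86) = -69*189561/713 = -568683/31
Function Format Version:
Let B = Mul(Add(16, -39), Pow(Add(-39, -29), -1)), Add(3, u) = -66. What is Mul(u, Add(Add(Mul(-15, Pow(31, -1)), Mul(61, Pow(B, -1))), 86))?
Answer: Rational(-568683, 31) ≈ -18345.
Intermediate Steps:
u = -69 (u = Add(-3, -66) = -69)
B = Rational(23, 68) (B = Mul(-23, Pow(-68, -1)) = Mul(-23, Rational(-1, 68)) = Rational(23, 68) ≈ 0.33824)
Mul(u, Add(Add(Mul(-15, Pow(31, -1)), Mul(61, Pow(B, -1))), 86)) = Mul(-69, Add(Add(Mul(-15, Pow(31, -1)), Mul(61, Pow(Rational(23, 68), -1))), 86)) = Mul(-69, Add(Add(Mul(-15, Rational(1, 31)), Mul(61, Rational(68, 23))), 86)) = Mul(-69, Add(Add(Rational(-15, 31), Rational(4148, 23)), 86)) = Mul(-69, Add(Rational(128243, 713), 86)) = Mul(-69, Rational(189561, 713)) = Rational(-568683, 31)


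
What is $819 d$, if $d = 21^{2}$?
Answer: $361179$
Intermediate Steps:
$d = 441$
$819 d = 819 \cdot 441 = 361179$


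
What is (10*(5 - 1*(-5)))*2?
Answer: 200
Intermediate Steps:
(10*(5 - 1*(-5)))*2 = (10*(5 + 5))*2 = (10*10)*2 = 100*2 = 200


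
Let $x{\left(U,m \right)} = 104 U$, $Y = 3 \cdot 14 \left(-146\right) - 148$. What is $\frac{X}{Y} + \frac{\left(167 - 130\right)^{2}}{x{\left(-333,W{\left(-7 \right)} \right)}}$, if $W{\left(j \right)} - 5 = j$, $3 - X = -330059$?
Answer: $- \frac{38646299}{734760} \approx -52.597$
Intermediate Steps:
$X = 330062$ ($X = 3 - -330059 = 3 + 330059 = 330062$)
$W{\left(j \right)} = 5 + j$
$Y = -6280$ ($Y = 42 \left(-146\right) - 148 = -6132 - 148 = -6280$)
$\frac{X}{Y} + \frac{\left(167 - 130\right)^{2}}{x{\left(-333,W{\left(-7 \right)} \right)}} = \frac{330062}{-6280} + \frac{\left(167 - 130\right)^{2}}{104 \left(-333\right)} = 330062 \left(- \frac{1}{6280}\right) + \frac{37^{2}}{-34632} = - \frac{165031}{3140} + 1369 \left(- \frac{1}{34632}\right) = - \frac{165031}{3140} - \frac{37}{936} = - \frac{38646299}{734760}$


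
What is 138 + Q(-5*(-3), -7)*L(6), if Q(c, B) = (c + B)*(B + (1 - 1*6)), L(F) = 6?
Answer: -438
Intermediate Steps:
Q(c, B) = (-5 + B)*(B + c) (Q(c, B) = (B + c)*(B + (1 - 6)) = (B + c)*(B - 5) = (B + c)*(-5 + B) = (-5 + B)*(B + c))
138 + Q(-5*(-3), -7)*L(6) = 138 + ((-7)² - 5*(-7) - (-25)*(-3) - (-35)*(-3))*6 = 138 + (49 + 35 - 5*15 - 7*15)*6 = 138 + (49 + 35 - 75 - 105)*6 = 138 - 96*6 = 138 - 576 = -438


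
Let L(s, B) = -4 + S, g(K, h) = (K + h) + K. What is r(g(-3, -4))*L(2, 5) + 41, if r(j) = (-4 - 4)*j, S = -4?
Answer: -599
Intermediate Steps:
g(K, h) = h + 2*K
r(j) = -8*j
L(s, B) = -8 (L(s, B) = -4 - 4 = -8)
r(g(-3, -4))*L(2, 5) + 41 = -8*(-4 + 2*(-3))*(-8) + 41 = -8*(-4 - 6)*(-8) + 41 = -8*(-10)*(-8) + 41 = 80*(-8) + 41 = -640 + 41 = -599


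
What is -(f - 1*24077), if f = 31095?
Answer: -7018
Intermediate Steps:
-(f - 1*24077) = -(31095 - 1*24077) = -(31095 - 24077) = -1*7018 = -7018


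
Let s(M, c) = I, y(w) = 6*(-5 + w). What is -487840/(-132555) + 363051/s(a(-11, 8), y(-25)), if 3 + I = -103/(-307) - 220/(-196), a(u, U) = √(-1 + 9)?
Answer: -144784280967727/614975667 ≈ -2.3543e+5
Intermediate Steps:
a(u, U) = 2*√2 (a(u, U) = √8 = 2*√2)
y(w) = -30 + 6*w
I = -23197/15043 (I = -3 + (-103/(-307) - 220/(-196)) = -3 + (-103*(-1/307) - 220*(-1/196)) = -3 + (103/307 + 55/49) = -3 + 21932/15043 = -23197/15043 ≈ -1.5420)
s(M, c) = -23197/15043
-487840/(-132555) + 363051/s(a(-11, 8), y(-25)) = -487840/(-132555) + 363051/(-23197/15043) = -487840*(-1/132555) + 363051*(-15043/23197) = 97568/26511 - 5461376193/23197 = -144784280967727/614975667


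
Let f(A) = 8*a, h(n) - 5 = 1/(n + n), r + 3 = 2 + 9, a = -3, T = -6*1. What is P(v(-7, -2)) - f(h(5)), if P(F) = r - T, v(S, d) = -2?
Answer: 38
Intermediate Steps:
T = -6
r = 8 (r = -3 + (2 + 9) = -3 + 11 = 8)
h(n) = 5 + 1/(2*n) (h(n) = 5 + 1/(n + n) = 5 + 1/(2*n))
f(A) = -24 (f(A) = 8*(-3) = -24)
P(F) = 14 (P(F) = 8 - 1*(-6) = 8 + 6 = 14)
P(v(-7, -2)) - f(h(5)) = 14 - 1*(-24) = 14 + 24 = 38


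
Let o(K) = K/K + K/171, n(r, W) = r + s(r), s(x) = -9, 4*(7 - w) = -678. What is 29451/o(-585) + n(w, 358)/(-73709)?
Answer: -20622639563/1695307 ≈ -12165.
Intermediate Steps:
w = 353/2 (w = 7 - 1/4*(-678) = 7 + 339/2 = 353/2 ≈ 176.50)
n(r, W) = -9 + r (n(r, W) = r - 9 = -9 + r)
o(K) = 1 + K/171 (o(K) = 1 + K*(1/171) = 1 + K/171)
29451/o(-585) + n(w, 358)/(-73709) = 29451/(1 + (1/171)*(-585)) + (-9 + 353/2)/(-73709) = 29451/(1 - 65/19) + (335/2)*(-1/73709) = 29451/(-46/19) - 335/147418 = 29451*(-19/46) - 335/147418 = -559569/46 - 335/147418 = -20622639563/1695307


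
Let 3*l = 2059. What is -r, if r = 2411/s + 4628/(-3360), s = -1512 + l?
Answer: 8941609/2080680 ≈ 4.2974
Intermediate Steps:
l = 2059/3 (l = (1/3)*2059 = 2059/3 ≈ 686.33)
s = -2477/3 (s = -1512 + 2059/3 = -2477/3 ≈ -825.67)
r = -8941609/2080680 (r = 2411/(-2477/3) + 4628/(-3360) = 2411*(-3/2477) + 4628*(-1/3360) = -7233/2477 - 1157/840 = -8941609/2080680 ≈ -4.2974)
-r = -1*(-8941609/2080680) = 8941609/2080680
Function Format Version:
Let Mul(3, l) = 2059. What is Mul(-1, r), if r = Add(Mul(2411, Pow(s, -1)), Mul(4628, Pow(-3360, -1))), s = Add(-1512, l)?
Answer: Rational(8941609, 2080680) ≈ 4.2974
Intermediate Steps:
l = Rational(2059, 3) (l = Mul(Rational(1, 3), 2059) = Rational(2059, 3) ≈ 686.33)
s = Rational(-2477, 3) (s = Add(-1512, Rational(2059, 3)) = Rational(-2477, 3) ≈ -825.67)
r = Rational(-8941609, 2080680) (r = Add(Mul(2411, Pow(Rational(-2477, 3), -1)), Mul(4628, Pow(-3360, -1))) = Add(Mul(2411, Rational(-3, 2477)), Mul(4628, Rational(-1, 3360))) = Add(Rational(-7233, 2477), Rational(-1157, 840)) = Rational(-8941609, 2080680) ≈ -4.2974)
Mul(-1, r) = Mul(-1, Rational(-8941609, 2080680)) = Rational(8941609, 2080680)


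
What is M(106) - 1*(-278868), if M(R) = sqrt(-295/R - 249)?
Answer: 278868 + I*sqrt(2829034)/106 ≈ 2.7887e+5 + 15.868*I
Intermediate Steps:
M(R) = sqrt(-249 - 295/R)
M(106) - 1*(-278868) = sqrt(-249 - 295/106) - 1*(-278868) = sqrt(-249 - 295*1/106) + 278868 = sqrt(-249 - 295/106) + 278868 = sqrt(-26689/106) + 278868 = I*sqrt(2829034)/106 + 278868 = 278868 + I*sqrt(2829034)/106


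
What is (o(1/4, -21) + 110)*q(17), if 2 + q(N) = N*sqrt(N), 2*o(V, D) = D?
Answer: -199 + 3383*sqrt(17)/2 ≈ 6775.2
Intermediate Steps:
o(V, D) = D/2
q(N) = -2 + N**(3/2) (q(N) = -2 + N*sqrt(N) = -2 + N**(3/2))
(o(1/4, -21) + 110)*q(17) = ((1/2)*(-21) + 110)*(-2 + 17**(3/2)) = (-21/2 + 110)*(-2 + 17*sqrt(17)) = 199*(-2 + 17*sqrt(17))/2 = -199 + 3383*sqrt(17)/2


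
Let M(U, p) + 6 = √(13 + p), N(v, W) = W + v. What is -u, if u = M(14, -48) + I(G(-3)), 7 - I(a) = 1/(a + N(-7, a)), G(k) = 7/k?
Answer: -38/35 - I*√35 ≈ -1.0857 - 5.9161*I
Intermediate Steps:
I(a) = 7 - 1/(-7 + 2*a) (I(a) = 7 - 1/(a + (a - 7)) = 7 - 1/(a + (-7 + a)) = 7 - 1/(-7 + 2*a))
M(U, p) = -6 + √(13 + p)
u = 38/35 + I*√35 (u = (-6 + √(13 - 48)) + 2*(-25 + 7*(7/(-3)))/(-7 + 2*(7/(-3))) = (-6 + √(-35)) + 2*(-25 + 7*(7*(-⅓)))/(-7 + 2*(7*(-⅓))) = (-6 + I*√35) + 2*(-25 + 7*(-7/3))/(-7 + 2*(-7/3)) = (-6 + I*√35) + 2*(-25 - 49/3)/(-7 - 14/3) = (-6 + I*√35) + 2*(-124/3)/(-35/3) = (-6 + I*√35) + 2*(-3/35)*(-124/3) = (-6 + I*√35) + 248/35 = 38/35 + I*√35 ≈ 1.0857 + 5.9161*I)
-u = -(38/35 + I*√35) = -38/35 - I*√35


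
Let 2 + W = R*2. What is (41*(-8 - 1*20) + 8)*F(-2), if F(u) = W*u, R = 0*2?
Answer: -4560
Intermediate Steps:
R = 0
W = -2 (W = -2 + 0*2 = -2 + 0 = -2)
F(u) = -2*u
(41*(-8 - 1*20) + 8)*F(-2) = (41*(-8 - 1*20) + 8)*(-2*(-2)) = (41*(-8 - 20) + 8)*4 = (41*(-28) + 8)*4 = (-1148 + 8)*4 = -1140*4 = -4560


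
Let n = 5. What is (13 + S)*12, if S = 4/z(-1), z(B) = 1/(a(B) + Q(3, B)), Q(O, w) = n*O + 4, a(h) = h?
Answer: 1020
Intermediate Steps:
Q(O, w) = 4 + 5*O (Q(O, w) = 5*O + 4 = 4 + 5*O)
z(B) = 1/(19 + B) (z(B) = 1/(B + (4 + 5*3)) = 1/(B + (4 + 15)) = 1/(B + 19) = 1/(19 + B))
S = 72 (S = 4/(1/(19 - 1)) = 4/(1/18) = 4*18 = 72)
(13 + S)*12 = (13 + 72)*12 = 85*12 = 1020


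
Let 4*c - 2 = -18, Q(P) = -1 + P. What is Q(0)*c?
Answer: 4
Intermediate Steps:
c = -4 (c = 1/2 + (1/4)*(-18) = 1/2 - 9/2 = -4)
Q(0)*c = (-1 + 0)*(-4) = -1*(-4) = 4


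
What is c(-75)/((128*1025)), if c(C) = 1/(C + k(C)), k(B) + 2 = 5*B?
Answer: -1/59302400 ≈ -1.6863e-8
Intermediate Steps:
k(B) = -2 + 5*B
c(C) = 1/(-2 + 6*C) (c(C) = 1/(C + (-2 + 5*C)) = 1/(-2 + 6*C))
c(-75)/((128*1025)) = (1/(2*(-1 + 3*(-75))))/((128*1025)) = (1/(2*(-1 - 225)))/131200 = ((½)/(-226))*(1/131200) = ((½)*(-1/226))*(1/131200) = -1/452*1/131200 = -1/59302400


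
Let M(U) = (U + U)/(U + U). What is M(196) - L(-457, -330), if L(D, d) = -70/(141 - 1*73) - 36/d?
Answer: 3591/1870 ≈ 1.9203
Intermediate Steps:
L(D, d) = -35/34 - 36/d (L(D, d) = -70/(141 - 73) - 36/d = -70/68 - 36/d = -70*1/68 - 36/d = -35/34 - 36/d)
M(U) = 1 (M(U) = (2*U)/((2*U)) = (2*U)*(1/(2*U)) = 1)
M(196) - L(-457, -330) = 1 - (-35/34 - 36/(-330)) = 1 - (-35/34 - 36*(-1/330)) = 1 - (-35/34 + 6/55) = 1 - 1*(-1721/1870) = 1 + 1721/1870 = 3591/1870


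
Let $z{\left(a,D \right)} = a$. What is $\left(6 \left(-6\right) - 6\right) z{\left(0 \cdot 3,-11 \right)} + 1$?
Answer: $1$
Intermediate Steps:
$\left(6 \left(-6\right) - 6\right) z{\left(0 \cdot 3,-11 \right)} + 1 = \left(6 \left(-6\right) - 6\right) 0 \cdot 3 + 1 = \left(-36 - 6\right) 0 + 1 = \left(-42\right) 0 + 1 = 0 + 1 = 1$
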